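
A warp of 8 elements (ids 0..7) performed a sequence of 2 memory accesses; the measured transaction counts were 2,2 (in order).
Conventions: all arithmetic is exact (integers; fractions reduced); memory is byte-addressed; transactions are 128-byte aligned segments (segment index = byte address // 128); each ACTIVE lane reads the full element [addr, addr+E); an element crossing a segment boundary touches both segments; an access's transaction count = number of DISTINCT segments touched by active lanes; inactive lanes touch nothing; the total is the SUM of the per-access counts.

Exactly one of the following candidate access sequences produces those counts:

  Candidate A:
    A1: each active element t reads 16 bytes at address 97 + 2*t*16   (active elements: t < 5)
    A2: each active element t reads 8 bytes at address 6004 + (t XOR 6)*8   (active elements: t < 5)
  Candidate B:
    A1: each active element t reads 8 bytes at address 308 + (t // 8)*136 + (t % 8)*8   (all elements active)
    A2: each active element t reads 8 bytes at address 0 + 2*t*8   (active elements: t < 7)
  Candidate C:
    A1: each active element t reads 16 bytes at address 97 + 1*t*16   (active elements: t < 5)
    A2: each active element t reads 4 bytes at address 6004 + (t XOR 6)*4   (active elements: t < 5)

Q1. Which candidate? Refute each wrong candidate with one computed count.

A: A2 gives 1 transaction, not 2
B: A1 gives 1 transaction, not 2
C: all counts match (2,2)

Answer: C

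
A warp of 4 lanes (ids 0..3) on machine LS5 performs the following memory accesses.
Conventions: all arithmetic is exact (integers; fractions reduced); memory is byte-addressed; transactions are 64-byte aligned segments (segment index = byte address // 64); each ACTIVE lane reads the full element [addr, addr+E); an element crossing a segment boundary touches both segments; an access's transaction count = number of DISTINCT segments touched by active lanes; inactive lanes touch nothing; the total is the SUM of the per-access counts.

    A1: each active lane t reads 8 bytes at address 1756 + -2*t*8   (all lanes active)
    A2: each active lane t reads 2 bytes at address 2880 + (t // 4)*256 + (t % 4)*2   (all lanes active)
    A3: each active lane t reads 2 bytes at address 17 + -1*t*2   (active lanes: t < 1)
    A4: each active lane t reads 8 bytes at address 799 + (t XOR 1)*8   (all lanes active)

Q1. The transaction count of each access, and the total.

A1: 2 transactions
A2: 1 transaction
A3: 1 transaction
A4: 1 transaction

Answer: 2,1,1,1; total 5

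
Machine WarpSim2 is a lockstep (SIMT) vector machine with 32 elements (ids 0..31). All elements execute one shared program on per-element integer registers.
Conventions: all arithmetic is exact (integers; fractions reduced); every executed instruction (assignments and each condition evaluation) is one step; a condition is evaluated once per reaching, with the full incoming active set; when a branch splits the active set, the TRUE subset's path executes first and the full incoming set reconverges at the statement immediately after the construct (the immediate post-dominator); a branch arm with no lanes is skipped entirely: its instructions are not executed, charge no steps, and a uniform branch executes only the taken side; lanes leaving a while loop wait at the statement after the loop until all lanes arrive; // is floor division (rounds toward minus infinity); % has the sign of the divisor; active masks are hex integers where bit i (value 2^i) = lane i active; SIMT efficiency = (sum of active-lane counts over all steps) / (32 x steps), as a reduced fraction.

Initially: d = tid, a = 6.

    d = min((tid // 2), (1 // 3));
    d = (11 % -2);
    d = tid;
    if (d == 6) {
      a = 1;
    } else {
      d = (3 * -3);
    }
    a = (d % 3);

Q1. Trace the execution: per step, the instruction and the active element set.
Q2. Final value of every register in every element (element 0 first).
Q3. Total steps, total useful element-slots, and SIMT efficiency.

step 0: d <- min((tid // 2), (1 // 3)) 0xffffffff
step 1: d <- (11 % -2)               0xffffffff
step 2: d <- tid                     0xffffffff
step 3: eval (d == 6)                0xffffffff
step 4: a <- 1                       0x00000040
step 5: d <- (3 * -3)                0xffffffbf
step 6: a <- (d % 3)                 0xffffffff

Answer: 7 steps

d: -9,-9,-9,-9,-9,-9,6,-9,-9,-9,-9,-9,-9,-9,-9,-9,-9,-9,-9,-9,-9,-9,-9,-9,-9,-9,-9,-9,-9,-9,-9,-9
a: 0,0,0,0,0,0,0,0,0,0,0,0,0,0,0,0,0,0,0,0,0,0,0,0,0,0,0,0,0,0,0,0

steps = 7; useful = 192; efficiency = 192/224 = 6/7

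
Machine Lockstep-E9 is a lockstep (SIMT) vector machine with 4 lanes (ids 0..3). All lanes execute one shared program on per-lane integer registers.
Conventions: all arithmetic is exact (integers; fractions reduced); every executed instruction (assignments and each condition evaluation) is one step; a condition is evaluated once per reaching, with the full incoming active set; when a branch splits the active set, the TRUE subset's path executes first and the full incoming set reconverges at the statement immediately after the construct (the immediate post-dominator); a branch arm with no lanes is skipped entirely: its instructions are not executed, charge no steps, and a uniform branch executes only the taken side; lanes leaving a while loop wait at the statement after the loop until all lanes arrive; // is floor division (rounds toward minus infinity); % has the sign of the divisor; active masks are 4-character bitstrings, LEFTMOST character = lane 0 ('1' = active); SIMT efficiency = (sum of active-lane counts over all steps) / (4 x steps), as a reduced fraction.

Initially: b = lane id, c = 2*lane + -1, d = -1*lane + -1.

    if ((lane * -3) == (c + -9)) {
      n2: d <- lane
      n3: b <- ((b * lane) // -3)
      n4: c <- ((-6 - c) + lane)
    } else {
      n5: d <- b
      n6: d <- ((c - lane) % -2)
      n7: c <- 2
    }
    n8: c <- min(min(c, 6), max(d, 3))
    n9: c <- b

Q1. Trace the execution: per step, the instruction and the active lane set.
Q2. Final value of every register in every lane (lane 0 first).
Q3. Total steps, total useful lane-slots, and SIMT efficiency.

step 0: eval ((lane * -3) == (c + -9)) 1111
step 1: d <- lane                    0010
step 2: b <- ((b * lane) // -3)      0010
step 3: c <- ((-6 - c) + lane)       0010
step 4: d <- b                       1101
step 5: d <- ((c - lane) % -2)       1101
step 6: c <- 2                       1101
step 7: c <- min(min(c, 6), max(d, 3)) 1111
step 8: c <- b                       1111

Answer: 9 steps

b: 0,1,-2,3
c: 0,1,-2,3
d: -1,0,2,0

steps = 9; useful = 24; efficiency = 24/36 = 2/3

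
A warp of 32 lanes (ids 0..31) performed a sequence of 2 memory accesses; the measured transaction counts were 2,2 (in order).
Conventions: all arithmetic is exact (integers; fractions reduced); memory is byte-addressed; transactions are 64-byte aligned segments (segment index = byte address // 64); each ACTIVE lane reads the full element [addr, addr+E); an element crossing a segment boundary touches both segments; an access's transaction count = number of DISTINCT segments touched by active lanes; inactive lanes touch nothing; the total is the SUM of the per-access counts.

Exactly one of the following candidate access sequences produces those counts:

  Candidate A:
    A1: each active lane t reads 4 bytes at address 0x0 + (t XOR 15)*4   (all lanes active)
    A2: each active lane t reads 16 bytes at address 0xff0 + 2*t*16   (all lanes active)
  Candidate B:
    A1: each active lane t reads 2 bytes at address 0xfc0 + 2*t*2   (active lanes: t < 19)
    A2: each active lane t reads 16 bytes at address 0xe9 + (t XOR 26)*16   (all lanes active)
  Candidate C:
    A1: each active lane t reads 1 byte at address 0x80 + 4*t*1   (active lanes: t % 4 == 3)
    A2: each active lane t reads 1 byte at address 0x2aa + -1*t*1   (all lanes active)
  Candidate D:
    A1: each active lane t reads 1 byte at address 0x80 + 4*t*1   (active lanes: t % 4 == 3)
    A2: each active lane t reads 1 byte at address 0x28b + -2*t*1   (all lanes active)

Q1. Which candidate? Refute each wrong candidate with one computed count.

A: A2 gives 17 transactions, not 2
B: A2 gives 9 transactions, not 2
C: A2 gives 1 transaction, not 2
D: all counts match (2,2)

Answer: D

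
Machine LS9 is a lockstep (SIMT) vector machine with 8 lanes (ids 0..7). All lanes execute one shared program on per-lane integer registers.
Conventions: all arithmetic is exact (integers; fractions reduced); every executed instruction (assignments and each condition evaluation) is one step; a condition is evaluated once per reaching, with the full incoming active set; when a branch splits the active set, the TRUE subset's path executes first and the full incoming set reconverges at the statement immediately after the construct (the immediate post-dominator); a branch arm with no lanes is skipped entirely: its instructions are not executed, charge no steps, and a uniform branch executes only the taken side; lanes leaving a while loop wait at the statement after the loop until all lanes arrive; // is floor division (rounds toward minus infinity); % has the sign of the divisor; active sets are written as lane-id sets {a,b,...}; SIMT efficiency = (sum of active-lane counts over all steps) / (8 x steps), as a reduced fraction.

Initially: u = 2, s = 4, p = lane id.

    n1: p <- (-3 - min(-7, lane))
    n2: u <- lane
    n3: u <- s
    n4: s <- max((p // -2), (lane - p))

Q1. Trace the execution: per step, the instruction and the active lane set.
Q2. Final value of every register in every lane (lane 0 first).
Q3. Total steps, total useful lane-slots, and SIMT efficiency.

step 0: p <- (-3 - min(-7, lane))    {0,1,2,3,4,5,6,7}
step 1: u <- lane                    {0,1,2,3,4,5,6,7}
step 2: u <- s                       {0,1,2,3,4,5,6,7}
step 3: s <- max((p // -2), (lane - p)) {0,1,2,3,4,5,6,7}

Answer: 4 steps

u: 4,4,4,4,4,4,4,4
s: -2,-2,-2,-1,0,1,2,3
p: 4,4,4,4,4,4,4,4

steps = 4; useful = 32; efficiency = 32/32 = 1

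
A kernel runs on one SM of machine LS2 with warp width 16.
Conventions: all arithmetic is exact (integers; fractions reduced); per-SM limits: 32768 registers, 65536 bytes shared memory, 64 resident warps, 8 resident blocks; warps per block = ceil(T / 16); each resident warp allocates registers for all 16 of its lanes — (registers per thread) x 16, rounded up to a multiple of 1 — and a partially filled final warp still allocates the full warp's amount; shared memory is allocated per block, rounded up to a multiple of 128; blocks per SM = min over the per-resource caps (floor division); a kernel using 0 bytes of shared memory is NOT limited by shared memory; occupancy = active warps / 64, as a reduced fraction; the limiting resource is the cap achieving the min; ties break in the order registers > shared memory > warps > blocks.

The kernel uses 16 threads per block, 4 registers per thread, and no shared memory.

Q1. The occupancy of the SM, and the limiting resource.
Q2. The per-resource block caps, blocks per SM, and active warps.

Answer: occupancy 1/8, limited by blocks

registers: 512 blocks
shared memory: no limit (kernel uses none)
warps: 64 blocks
blocks: 8 blocks

Answer: 8 blocks, 8 active warps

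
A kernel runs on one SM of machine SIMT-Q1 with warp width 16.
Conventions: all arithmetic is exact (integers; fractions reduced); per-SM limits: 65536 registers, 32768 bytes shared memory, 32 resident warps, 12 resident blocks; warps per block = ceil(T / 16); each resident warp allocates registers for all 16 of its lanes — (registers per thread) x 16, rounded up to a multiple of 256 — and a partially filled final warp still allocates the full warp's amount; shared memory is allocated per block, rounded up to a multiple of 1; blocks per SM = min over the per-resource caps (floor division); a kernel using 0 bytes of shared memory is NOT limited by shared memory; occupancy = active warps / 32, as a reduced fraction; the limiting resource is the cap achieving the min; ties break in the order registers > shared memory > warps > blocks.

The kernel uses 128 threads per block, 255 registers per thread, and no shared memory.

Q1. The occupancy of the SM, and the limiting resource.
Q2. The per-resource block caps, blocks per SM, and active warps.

Answer: occupancy 1/2, limited by registers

registers: 2 blocks
shared memory: no limit (kernel uses none)
warps: 4 blocks
blocks: 12 blocks

Answer: 2 blocks, 16 active warps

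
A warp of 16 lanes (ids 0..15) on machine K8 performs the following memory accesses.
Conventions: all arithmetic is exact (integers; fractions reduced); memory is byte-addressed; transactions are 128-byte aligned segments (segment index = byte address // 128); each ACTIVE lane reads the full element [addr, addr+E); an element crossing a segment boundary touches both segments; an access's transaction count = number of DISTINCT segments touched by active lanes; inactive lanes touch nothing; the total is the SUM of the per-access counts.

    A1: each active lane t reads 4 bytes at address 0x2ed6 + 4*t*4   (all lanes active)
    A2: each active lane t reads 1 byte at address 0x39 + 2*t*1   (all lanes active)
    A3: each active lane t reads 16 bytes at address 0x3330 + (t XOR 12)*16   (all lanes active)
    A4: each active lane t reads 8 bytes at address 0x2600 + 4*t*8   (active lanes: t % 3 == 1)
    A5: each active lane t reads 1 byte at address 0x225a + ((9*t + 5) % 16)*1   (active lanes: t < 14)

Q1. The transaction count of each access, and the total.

A1: 3 transactions
A2: 1 transaction
A3: 3 transactions
A4: 4 transactions
A5: 1 transaction

Answer: 3,1,3,4,1; total 12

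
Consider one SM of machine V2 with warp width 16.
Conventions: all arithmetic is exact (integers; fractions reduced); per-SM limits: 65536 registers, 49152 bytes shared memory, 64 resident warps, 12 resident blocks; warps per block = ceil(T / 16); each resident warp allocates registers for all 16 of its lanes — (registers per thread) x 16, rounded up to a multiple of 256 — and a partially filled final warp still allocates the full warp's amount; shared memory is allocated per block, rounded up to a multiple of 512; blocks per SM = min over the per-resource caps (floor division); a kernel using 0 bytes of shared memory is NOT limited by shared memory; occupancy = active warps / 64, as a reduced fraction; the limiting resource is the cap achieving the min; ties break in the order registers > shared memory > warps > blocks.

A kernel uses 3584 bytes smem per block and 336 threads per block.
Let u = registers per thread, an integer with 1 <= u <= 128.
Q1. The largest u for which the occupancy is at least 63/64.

Answer: u = 64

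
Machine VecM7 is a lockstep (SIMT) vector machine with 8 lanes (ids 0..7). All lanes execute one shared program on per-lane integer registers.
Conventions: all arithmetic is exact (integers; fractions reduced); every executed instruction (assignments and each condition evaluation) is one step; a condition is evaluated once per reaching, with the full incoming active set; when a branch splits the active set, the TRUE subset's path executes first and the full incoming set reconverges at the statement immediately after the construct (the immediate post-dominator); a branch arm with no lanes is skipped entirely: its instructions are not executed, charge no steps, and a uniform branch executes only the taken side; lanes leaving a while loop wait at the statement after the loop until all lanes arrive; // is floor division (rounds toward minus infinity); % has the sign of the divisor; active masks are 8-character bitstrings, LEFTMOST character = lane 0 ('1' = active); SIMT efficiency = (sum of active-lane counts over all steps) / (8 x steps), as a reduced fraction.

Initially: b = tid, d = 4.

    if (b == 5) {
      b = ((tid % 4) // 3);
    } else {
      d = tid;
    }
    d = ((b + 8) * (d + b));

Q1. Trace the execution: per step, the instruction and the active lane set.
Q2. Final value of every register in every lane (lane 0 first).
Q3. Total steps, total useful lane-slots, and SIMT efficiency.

step 0: eval (b == 5)                11111111
step 1: b <- ((tid % 4) // 3)        00000100
step 2: d <- tid                     11111011
step 3: d <- ((b + 8) * (d + b))     11111111

Answer: 4 steps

b: 0,1,2,3,4,0,6,7
d: 0,18,40,66,96,32,168,210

steps = 4; useful = 24; efficiency = 24/32 = 3/4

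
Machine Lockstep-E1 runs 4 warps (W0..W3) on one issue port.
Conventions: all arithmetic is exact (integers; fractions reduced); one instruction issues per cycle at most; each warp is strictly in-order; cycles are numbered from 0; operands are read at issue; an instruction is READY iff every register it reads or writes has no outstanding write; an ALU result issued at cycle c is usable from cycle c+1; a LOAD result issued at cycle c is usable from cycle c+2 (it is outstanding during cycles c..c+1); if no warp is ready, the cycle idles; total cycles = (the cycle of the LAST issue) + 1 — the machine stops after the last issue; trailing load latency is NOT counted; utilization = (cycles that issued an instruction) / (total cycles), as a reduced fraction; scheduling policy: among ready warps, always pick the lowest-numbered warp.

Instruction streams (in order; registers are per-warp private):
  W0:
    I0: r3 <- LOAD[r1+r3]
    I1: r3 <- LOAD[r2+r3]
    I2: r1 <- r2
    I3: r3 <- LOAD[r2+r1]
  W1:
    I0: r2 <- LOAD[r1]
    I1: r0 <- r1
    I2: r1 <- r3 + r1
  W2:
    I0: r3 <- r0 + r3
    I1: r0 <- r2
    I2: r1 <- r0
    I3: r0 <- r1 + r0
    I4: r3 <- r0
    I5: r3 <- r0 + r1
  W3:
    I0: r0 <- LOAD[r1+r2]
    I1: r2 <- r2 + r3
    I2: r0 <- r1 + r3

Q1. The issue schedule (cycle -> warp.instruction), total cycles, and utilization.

cycle 0: W0.I0
cycle 1: W1.I0
cycle 2: W0.I1
cycle 3: W0.I2
cycle 4: W0.I3
cycle 5: W1.I1
cycle 6: W1.I2
cycle 7: W2.I0
cycle 8: W2.I1
cycle 9: W2.I2
cycle 10: W2.I3
cycle 11: W2.I4
cycle 12: W2.I5
cycle 13: W3.I0
cycle 14: W3.I1
cycle 15: W3.I2

Answer: 16 cycles, utilization 1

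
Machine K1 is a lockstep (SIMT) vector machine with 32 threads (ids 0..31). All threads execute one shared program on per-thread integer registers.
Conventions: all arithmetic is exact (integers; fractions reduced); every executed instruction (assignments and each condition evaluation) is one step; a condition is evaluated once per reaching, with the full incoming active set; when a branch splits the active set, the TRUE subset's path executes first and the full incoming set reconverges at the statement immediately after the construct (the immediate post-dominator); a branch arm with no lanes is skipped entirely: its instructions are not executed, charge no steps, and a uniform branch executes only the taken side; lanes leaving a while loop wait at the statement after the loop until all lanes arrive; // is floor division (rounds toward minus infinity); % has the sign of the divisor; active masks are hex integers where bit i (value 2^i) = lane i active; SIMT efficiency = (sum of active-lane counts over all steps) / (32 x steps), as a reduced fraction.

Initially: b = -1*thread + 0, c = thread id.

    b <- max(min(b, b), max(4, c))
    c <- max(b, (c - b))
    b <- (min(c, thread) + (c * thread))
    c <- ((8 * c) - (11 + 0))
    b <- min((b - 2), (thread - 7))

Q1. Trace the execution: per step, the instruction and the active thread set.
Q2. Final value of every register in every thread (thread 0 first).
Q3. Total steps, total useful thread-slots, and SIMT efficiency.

step 0: b <- max(min(b, b), max(4, c)) 0xffffffff
step 1: c <- max(b, (c - b))         0xffffffff
step 2: b <- (min(c, thread) + (c * thread)) 0xffffffff
step 3: c <- ((8 * c) - (11 + 0))    0xffffffff
step 4: b <- min((b - 2), (thread - 7)) 0xffffffff

Answer: 5 steps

b: -7,-6,-5,-4,-3,-2,-1,0,1,2,3,4,5,6,7,8,9,10,11,12,13,14,15,16,17,18,19,20,21,22,23,24
c: 21,21,21,21,21,29,37,45,53,61,69,77,85,93,101,109,117,125,133,141,149,157,165,173,181,189,197,205,213,221,229,237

steps = 5; useful = 160; efficiency = 160/160 = 1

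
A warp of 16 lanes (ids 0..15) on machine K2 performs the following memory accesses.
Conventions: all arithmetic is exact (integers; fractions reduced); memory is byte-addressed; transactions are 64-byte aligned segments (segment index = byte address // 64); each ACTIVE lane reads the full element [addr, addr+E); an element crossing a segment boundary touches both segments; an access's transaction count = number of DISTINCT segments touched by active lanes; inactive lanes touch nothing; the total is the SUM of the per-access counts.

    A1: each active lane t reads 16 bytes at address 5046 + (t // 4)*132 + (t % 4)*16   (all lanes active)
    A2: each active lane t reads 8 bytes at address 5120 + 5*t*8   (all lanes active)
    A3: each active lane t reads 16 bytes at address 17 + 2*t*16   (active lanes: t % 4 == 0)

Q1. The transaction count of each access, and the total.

A1: 8 transactions
A2: 10 transactions
A3: 4 transactions

Answer: 8,10,4; total 22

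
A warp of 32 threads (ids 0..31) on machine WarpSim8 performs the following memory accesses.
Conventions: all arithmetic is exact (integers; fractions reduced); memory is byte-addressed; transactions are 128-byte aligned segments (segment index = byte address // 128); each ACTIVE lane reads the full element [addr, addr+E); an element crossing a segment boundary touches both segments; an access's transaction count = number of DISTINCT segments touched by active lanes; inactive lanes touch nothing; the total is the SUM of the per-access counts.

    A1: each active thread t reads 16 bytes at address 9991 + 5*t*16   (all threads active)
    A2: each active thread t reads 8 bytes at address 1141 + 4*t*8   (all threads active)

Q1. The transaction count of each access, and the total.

A1: 20 transactions
A2: 9 transactions

Answer: 20,9; total 29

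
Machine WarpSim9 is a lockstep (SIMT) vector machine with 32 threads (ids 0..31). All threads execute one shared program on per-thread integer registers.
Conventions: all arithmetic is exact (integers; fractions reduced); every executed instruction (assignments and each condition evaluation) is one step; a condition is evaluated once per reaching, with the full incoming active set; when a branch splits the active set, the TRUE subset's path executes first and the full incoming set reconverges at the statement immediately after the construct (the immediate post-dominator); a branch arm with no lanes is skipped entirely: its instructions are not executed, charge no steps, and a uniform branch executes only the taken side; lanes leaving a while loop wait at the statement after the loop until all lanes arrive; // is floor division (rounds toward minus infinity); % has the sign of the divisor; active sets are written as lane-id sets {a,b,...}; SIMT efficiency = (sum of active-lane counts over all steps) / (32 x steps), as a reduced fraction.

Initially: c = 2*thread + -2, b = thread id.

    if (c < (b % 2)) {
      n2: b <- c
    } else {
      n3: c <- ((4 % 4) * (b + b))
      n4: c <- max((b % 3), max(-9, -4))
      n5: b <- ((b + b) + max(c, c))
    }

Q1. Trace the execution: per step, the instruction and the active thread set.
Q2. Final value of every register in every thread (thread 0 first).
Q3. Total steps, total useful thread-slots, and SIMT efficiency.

step 0: eval (c < (b % 2))           {0,1,2,3,4,5,6,7,8,9,10,11,12,13,14,15,16,17,18,19,20,21,22,23,24,25,26,27,28,29,30,31}
step 1: b <- c                       {0,1}
step 2: c <- ((4 % 4) * (b + b))     {2,3,4,5,6,7,8,9,10,11,12,13,14,15,16,17,18,19,20,21,22,23,24,25,26,27,28,29,30,31}
step 3: c <- max((b % 3), max(-9, -4)) {2,3,4,5,6,7,8,9,10,11,12,13,14,15,16,17,18,19,20,21,22,23,24,25,26,27,28,29,30,31}
step 4: b <- ((b + b) + max(c, c))   {2,3,4,5,6,7,8,9,10,11,12,13,14,15,16,17,18,19,20,21,22,23,24,25,26,27,28,29,30,31}

Answer: 5 steps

c: -2,0,2,0,1,2,0,1,2,0,1,2,0,1,2,0,1,2,0,1,2,0,1,2,0,1,2,0,1,2,0,1
b: -2,0,6,6,9,12,12,15,18,18,21,24,24,27,30,30,33,36,36,39,42,42,45,48,48,51,54,54,57,60,60,63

steps = 5; useful = 124; efficiency = 124/160 = 31/40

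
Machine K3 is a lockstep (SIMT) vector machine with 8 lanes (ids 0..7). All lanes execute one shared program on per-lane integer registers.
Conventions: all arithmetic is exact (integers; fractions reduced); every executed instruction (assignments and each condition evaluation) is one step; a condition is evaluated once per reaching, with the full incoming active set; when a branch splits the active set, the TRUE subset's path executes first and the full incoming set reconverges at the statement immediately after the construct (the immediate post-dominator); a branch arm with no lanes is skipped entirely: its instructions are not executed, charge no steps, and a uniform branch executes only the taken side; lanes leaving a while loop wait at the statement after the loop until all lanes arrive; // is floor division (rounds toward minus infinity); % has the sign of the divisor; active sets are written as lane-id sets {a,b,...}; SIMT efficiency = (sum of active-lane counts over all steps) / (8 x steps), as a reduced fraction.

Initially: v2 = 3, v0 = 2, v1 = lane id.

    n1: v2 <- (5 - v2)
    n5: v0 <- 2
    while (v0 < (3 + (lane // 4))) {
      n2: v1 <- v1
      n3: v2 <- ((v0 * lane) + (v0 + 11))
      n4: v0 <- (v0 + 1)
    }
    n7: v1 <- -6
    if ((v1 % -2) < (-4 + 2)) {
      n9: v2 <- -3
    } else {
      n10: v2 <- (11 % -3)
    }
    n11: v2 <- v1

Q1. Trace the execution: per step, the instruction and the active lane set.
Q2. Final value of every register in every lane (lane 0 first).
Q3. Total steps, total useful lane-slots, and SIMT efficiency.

step 0: v2 <- (5 - v2)               {0,1,2,3,4,5,6,7}
step 1: v0 <- 2                      {0,1,2,3,4,5,6,7}
step 2: eval (v0 < (3 + (lane // 4))) {0,1,2,3,4,5,6,7}
step 3: v1 <- v1                     {0,1,2,3,4,5,6,7}
step 4: v2 <- ((v0 * lane) + (v0 + 11)) {0,1,2,3,4,5,6,7}
step 5: v0 <- (v0 + 1)               {0,1,2,3,4,5,6,7}
step 6: eval (v0 < (3 + (lane // 4))) {0,1,2,3,4,5,6,7}
step 7: v1 <- v1                     {4,5,6,7}
step 8: v2 <- ((v0 * lane) + (v0 + 11)) {4,5,6,7}
step 9: v0 <- (v0 + 1)               {4,5,6,7}
step 10: eval (v0 < (3 + (lane // 4))) {4,5,6,7}
step 11: v1 <- -6                     {0,1,2,3,4,5,6,7}
step 12: eval ((v1 % -2) < (-4 + 2))  {0,1,2,3,4,5,6,7}
step 13: v2 <- (11 % -3)              {0,1,2,3,4,5,6,7}
step 14: v2 <- v1                     {0,1,2,3,4,5,6,7}

Answer: 15 steps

v2: -6,-6,-6,-6,-6,-6,-6,-6
v0: 3,3,3,3,4,4,4,4
v1: -6,-6,-6,-6,-6,-6,-6,-6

steps = 15; useful = 104; efficiency = 104/120 = 13/15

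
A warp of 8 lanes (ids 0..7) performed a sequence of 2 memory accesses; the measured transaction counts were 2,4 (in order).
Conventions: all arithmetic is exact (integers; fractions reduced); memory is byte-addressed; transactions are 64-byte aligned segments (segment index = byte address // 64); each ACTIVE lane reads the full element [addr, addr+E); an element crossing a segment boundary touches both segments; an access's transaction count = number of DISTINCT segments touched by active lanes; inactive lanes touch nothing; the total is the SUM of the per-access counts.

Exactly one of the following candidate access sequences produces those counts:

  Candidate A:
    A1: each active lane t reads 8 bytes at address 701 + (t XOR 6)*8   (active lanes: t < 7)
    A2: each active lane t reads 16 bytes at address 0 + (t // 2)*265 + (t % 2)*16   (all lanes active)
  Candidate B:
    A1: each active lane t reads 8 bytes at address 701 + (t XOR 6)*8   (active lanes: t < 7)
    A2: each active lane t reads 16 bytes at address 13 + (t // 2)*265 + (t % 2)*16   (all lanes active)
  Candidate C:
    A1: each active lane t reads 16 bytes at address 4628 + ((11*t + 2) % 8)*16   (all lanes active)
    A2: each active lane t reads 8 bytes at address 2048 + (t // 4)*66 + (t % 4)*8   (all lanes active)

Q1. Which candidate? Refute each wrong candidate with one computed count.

B: A2 gives 5 transactions, not 4
C: A1 gives 3 transactions, not 2
A: all counts match (2,4)

Answer: A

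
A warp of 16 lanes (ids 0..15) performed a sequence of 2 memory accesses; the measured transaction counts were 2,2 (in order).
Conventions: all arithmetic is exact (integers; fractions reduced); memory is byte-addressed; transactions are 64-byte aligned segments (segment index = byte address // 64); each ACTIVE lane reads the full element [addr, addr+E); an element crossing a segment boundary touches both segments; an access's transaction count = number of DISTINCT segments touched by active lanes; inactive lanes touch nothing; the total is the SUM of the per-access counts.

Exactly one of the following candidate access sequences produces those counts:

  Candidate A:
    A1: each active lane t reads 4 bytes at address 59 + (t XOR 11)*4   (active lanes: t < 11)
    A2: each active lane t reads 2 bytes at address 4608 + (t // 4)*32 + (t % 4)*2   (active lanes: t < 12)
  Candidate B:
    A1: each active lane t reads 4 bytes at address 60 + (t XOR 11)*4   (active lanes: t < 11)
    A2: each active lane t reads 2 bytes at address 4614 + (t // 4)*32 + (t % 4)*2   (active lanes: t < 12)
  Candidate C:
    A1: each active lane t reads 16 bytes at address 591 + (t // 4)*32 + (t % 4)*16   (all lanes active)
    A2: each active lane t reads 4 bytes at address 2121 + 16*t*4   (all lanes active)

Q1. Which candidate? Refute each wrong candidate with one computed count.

B: A1 gives 1 transaction, not 2
C: A1 gives 3 transactions, not 2
A: all counts match (2,2)

Answer: A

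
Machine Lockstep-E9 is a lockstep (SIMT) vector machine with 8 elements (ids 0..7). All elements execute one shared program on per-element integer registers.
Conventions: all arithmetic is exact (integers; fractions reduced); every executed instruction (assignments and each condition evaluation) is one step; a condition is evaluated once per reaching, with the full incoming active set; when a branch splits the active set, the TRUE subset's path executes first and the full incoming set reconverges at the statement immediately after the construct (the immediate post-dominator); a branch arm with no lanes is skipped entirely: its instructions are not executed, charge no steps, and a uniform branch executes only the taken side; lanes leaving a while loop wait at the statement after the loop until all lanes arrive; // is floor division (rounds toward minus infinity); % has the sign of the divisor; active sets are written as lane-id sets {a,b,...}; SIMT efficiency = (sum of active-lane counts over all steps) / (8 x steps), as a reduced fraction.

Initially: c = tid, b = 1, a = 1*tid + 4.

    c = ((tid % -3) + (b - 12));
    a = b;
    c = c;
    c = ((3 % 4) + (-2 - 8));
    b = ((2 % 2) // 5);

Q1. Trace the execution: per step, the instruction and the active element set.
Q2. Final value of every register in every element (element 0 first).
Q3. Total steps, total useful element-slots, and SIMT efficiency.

step 0: c <- ((tid % -3) + (b - 12)) {0,1,2,3,4,5,6,7}
step 1: a <- b                       {0,1,2,3,4,5,6,7}
step 2: c <- c                       {0,1,2,3,4,5,6,7}
step 3: c <- ((3 % 4) + (-2 - 8))    {0,1,2,3,4,5,6,7}
step 4: b <- ((2 % 2) // 5)          {0,1,2,3,4,5,6,7}

Answer: 5 steps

c: -7,-7,-7,-7,-7,-7,-7,-7
b: 0,0,0,0,0,0,0,0
a: 1,1,1,1,1,1,1,1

steps = 5; useful = 40; efficiency = 40/40 = 1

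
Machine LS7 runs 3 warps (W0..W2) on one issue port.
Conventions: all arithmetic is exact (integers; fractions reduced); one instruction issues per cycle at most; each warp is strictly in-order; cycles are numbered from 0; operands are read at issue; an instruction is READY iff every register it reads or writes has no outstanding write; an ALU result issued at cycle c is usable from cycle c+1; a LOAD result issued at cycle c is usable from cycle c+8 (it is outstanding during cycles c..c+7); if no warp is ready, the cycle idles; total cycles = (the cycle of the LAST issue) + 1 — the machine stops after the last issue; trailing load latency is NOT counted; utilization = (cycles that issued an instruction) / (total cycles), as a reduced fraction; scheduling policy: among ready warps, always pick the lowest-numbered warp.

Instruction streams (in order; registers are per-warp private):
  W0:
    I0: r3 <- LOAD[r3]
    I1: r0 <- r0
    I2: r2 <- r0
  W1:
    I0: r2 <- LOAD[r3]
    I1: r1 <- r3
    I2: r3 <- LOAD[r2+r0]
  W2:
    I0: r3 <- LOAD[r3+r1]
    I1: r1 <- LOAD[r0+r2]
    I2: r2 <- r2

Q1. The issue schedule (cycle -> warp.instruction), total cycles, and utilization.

cycle 0: W0.I0
cycle 1: W0.I1
cycle 2: W0.I2
cycle 3: W1.I0
cycle 4: W1.I1
cycle 5: W2.I0
cycle 6: W2.I1
cycle 7: W2.I2
cycle 8: idle
cycle 9: idle
cycle 10: idle
cycle 11: W1.I2

Answer: 12 cycles, utilization 3/4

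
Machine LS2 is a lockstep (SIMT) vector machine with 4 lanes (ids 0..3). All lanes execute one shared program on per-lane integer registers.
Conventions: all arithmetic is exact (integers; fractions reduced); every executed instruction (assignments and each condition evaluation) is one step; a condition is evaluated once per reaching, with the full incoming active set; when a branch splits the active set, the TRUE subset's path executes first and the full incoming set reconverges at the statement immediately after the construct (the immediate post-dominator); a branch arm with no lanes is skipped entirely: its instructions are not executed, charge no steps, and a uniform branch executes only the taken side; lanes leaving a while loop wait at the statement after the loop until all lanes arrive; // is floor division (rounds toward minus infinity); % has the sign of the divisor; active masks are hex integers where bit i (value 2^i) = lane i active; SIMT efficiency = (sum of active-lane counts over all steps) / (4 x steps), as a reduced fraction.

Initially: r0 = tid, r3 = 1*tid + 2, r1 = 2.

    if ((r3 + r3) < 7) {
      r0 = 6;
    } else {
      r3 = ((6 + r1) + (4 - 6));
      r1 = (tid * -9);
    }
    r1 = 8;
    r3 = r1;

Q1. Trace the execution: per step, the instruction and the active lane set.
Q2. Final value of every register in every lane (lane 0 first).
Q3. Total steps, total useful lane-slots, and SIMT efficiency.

step 0: eval ((r3 + r3) < 7)         0xf
step 1: r0 <- 6                      0x3
step 2: r3 <- ((6 + r1) + (4 - 6))   0xc
step 3: r1 <- (tid * -9)             0xc
step 4: r1 <- 8                      0xf
step 5: r3 <- r1                     0xf

Answer: 6 steps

r0: 6,6,2,3
r3: 8,8,8,8
r1: 8,8,8,8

steps = 6; useful = 18; efficiency = 18/24 = 3/4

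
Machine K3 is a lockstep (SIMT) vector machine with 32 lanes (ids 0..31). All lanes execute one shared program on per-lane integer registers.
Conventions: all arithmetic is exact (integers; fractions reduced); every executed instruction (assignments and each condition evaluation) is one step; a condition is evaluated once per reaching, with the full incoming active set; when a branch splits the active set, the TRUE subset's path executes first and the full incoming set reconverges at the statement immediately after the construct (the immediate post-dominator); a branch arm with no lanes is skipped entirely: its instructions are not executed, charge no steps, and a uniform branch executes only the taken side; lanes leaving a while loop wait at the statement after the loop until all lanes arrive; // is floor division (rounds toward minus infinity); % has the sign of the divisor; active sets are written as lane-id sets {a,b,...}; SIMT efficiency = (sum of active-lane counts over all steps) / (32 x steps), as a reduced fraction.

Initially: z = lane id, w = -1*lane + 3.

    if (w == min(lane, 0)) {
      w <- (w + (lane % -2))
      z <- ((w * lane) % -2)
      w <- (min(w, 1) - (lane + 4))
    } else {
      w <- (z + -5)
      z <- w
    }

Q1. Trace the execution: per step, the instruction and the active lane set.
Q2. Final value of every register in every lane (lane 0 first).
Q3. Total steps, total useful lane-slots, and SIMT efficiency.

step 0: eval (w == min(lane, 0))     {0,1,2,3,4,5,6,7,8,9,10,11,12,13,14,15,16,17,18,19,20,21,22,23,24,25,26,27,28,29,30,31}
step 1: w <- (w + (lane % -2))       {3}
step 2: z <- ((w * lane) % -2)       {3}
step 3: w <- (min(w, 1) - (lane + 4)) {3}
step 4: w <- (z + -5)                {0,1,2,4,5,6,7,8,9,10,11,12,13,14,15,16,17,18,19,20,21,22,23,24,25,26,27,28,29,30,31}
step 5: z <- w                       {0,1,2,4,5,6,7,8,9,10,11,12,13,14,15,16,17,18,19,20,21,22,23,24,25,26,27,28,29,30,31}

Answer: 6 steps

z: -5,-4,-3,-1,-1,0,1,2,3,4,5,6,7,8,9,10,11,12,13,14,15,16,17,18,19,20,21,22,23,24,25,26
w: -5,-4,-3,-8,-1,0,1,2,3,4,5,6,7,8,9,10,11,12,13,14,15,16,17,18,19,20,21,22,23,24,25,26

steps = 6; useful = 97; efficiency = 97/192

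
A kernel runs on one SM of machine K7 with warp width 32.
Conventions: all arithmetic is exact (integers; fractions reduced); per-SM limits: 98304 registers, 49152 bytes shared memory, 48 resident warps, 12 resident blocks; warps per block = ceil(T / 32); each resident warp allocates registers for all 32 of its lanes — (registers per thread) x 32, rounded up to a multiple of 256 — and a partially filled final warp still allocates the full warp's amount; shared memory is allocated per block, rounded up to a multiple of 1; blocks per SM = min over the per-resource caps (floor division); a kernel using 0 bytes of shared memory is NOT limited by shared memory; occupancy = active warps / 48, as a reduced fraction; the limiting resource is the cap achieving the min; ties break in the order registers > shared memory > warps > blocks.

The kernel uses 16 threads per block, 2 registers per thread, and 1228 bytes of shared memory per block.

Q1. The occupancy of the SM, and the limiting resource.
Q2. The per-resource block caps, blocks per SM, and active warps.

Answer: occupancy 1/4, limited by blocks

registers: 384 blocks
shared memory: 40 blocks
warps: 48 blocks
blocks: 12 blocks

Answer: 12 blocks, 12 active warps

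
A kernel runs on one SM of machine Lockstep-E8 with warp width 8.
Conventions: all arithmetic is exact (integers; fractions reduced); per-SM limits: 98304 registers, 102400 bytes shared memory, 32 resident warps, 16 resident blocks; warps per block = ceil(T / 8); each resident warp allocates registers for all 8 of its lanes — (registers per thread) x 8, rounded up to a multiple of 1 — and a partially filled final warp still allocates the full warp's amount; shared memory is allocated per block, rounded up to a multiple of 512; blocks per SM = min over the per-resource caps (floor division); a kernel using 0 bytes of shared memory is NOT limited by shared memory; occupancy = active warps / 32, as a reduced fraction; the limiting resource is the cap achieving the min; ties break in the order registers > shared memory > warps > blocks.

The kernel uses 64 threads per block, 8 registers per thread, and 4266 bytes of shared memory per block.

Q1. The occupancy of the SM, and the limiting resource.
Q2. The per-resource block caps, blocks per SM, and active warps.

Answer: occupancy 1, limited by warps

registers: 192 blocks
shared memory: 22 blocks
warps: 4 blocks
blocks: 16 blocks

Answer: 4 blocks, 32 active warps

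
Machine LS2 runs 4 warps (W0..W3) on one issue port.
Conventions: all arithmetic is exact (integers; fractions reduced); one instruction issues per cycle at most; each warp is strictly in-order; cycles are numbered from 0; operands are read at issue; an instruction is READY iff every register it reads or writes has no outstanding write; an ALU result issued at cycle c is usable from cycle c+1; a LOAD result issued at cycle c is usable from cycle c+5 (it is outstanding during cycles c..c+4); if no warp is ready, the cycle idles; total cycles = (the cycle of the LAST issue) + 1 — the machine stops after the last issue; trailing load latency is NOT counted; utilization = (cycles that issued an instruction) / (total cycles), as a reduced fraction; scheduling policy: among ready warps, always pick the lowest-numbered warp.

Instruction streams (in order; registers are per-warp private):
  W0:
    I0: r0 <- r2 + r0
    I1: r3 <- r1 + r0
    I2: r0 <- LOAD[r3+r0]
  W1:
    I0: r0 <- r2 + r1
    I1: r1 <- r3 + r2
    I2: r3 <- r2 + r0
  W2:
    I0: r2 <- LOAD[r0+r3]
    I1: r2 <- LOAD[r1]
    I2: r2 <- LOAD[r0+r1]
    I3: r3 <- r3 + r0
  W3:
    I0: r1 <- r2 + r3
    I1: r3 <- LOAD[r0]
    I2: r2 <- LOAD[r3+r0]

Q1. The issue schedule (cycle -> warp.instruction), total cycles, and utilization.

cycle 0: W0.I0
cycle 1: W0.I1
cycle 2: W0.I2
cycle 3: W1.I0
cycle 4: W1.I1
cycle 5: W1.I2
cycle 6: W2.I0
cycle 7: W3.I0
cycle 8: W3.I1
cycle 9: idle
cycle 10: idle
cycle 11: W2.I1
cycle 12: idle
cycle 13: W3.I2
cycle 14: idle
cycle 15: idle
cycle 16: W2.I2
cycle 17: W2.I3

Answer: 18 cycles, utilization 13/18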